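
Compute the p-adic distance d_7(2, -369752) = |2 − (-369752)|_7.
d_7(2, -369752) = 1/16807

Step 1 — x − y = 2 − (-369752) = 369754. Step 2 — v_7(369754) = 5 (factor: 369754 = (7^5 · 22); the sign does not affect v_p). Step 3 — |x − y|_7 = 7^{-5} = 1/16807.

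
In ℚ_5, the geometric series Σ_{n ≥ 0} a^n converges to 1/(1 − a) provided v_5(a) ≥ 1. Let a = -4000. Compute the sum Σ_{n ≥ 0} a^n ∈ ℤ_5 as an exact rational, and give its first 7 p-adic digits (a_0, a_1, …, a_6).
Σ a^n = 1/(1 − a) = 1/4001;  first 7 digits = (1, 0, 0, 3, 3, 3, 3)

v_5(a) = 3 ≥ 1, so the series converges in ℤ_5 to 1/(1 − a) = 1/(1 − (-4000)) = 1/4001. Expand this rational in ℤ_5: compute digits iteratively via d_i = x_i mod 5, x_{i+1} = (x_i − d_i)/5. The first 7 digits are (1, 0, 0, 3, 3, 3, 3).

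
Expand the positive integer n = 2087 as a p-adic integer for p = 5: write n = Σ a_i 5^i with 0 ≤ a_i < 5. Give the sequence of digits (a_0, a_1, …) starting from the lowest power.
(a_0, a_1, …) = (2, 2, 3, 1, 3)

Repeated division by 5 gives the digits low-to-high: 2087 = 2 + 2·5^1 + 3·5^2 + 1·5^3 + 3·5^4. Digit sequence: (2, 2, 3, 1, 3).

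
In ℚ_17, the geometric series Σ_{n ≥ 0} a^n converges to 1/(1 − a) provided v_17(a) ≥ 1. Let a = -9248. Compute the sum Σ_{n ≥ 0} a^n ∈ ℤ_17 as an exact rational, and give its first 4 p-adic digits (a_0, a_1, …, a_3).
Σ a^n = 1/(1 − a) = 1/9249;  first 4 digits = (1, 0, 2, 15)

v_17(a) = 2 ≥ 1, so the series converges in ℤ_17 to 1/(1 − a) = 1/(1 − (-9248)) = 1/9249. Expand this rational in ℤ_17: compute digits iteratively via d_i = x_i mod 17, x_{i+1} = (x_i − d_i)/17. The first 4 digits are (1, 0, 2, 15).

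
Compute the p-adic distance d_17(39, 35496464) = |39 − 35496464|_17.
d_17(39, 35496464) = 1/1419857

Step 1 — x − y = 39 − 35496464 = -35496425. Step 2 — v_17(-35496425) = 5 (factor: -35496425 = −(17^5 · 25); the sign does not affect v_p). Step 3 — |x − y|_17 = 17^{-5} = 1/1419857.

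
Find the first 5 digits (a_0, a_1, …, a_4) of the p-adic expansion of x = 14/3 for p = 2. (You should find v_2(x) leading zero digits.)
(a_0, …, a_4) = (0, 1, 0, 1, 1)

v_2(14/3) = 1, so a_0 = ... = a_0 = 0. Factor out: x = 2^1 · u with u = 7/3 a unit in ℤ_2. Expand u iteratively via a_{v+i} = u_i mod 2, u_{i+1} = (u_i − a_{v+i})/2:
  u_0 = 7/3;  a_1 = 1;  u_1 = (u_0 − 1)/2 = 2/3
  u_1 = 2/3;  a_2 = 0;  u_2 = (u_1 − 0)/2 = 1/3
  u_2 = 1/3;  a_3 = 1;  u_3 = (u_2 − 1)/2 = -1/3
  u_3 = -1/3;  a_4 = 1;  u_4 = (u_3 − 1)/2 = -2/3
Digits: (0, 1, 0, 1, 1).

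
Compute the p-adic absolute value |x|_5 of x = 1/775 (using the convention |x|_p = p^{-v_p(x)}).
|1/775|_5 = 25

Step 1 — compute v_5(x) by factoring powers of 5 out of the numerator and denominator: v_5(1/775) = -2. Step 2 — apply |x|_p = p^{-v_p(x)} = 5^{2} = 25.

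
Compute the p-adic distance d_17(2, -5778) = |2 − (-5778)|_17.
d_17(2, -5778) = 1/289

Step 1 — x − y = 2 − (-5778) = 5780. Step 2 — v_17(5780) = 2 (factor: 5780 = (17^2 · 20); the sign does not affect v_p). Step 3 — |x − y|_17 = 17^{-2} = 1/289.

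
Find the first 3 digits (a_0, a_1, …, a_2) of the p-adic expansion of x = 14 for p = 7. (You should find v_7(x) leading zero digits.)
(a_0, …, a_2) = (0, 2, 0)

v_7(14) = 1, so a_0 = ... = a_0 = 0. Factor out: x = 7^1 · u with u = 2 a unit in ℤ_7. Expand u iteratively via a_{v+i} = u_i mod 7, u_{i+1} = (u_i − a_{v+i})/7:
  u_0 = 2;  a_1 = 2;  u_1 = (u_0 − 2)/7 = 0
  u_1 = 0;  a_2 = 0;  u_2 = (u_1 − 0)/7 = 0
Digits: (0, 2, 0).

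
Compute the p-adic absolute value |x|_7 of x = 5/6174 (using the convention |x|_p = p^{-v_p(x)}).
|5/6174|_7 = 343

Step 1 — compute v_7(x) by factoring powers of 7 out of the numerator and denominator: v_7(5/6174) = -3. Step 2 — apply |x|_p = p^{-v_p(x)} = 7^{3} = 343.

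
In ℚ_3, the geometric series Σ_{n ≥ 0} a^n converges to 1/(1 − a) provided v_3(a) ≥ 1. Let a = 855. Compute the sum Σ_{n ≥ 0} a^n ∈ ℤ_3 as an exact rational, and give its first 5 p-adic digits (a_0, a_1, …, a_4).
Σ a^n = 1/(1 − a) = -1/854;  first 5 digits = (1, 0, 2, 1, 2)

v_3(a) = 2 ≥ 1, so the series converges in ℤ_3 to 1/(1 − a) = 1/(1 − 855) = -1/854. Expand this rational in ℤ_3: compute digits iteratively via d_i = x_i mod 3, x_{i+1} = (x_i − d_i)/3. The first 5 digits are (1, 0, 2, 1, 2).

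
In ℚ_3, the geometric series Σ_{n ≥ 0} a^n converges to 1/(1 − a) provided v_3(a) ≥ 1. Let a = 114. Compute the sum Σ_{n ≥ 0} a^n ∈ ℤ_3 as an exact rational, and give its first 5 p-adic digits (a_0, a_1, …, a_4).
Σ a^n = 1/(1 − a) = -1/113;  first 5 digits = (1, 2, 1, 1, 0)

v_3(a) = 1 ≥ 1, so the series converges in ℤ_3 to 1/(1 − a) = 1/(1 − 114) = -1/113. Expand this rational in ℤ_3: compute digits iteratively via d_i = x_i mod 3, x_{i+1} = (x_i − d_i)/3. The first 5 digits are (1, 2, 1, 1, 0).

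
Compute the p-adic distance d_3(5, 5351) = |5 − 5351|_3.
d_3(5, 5351) = 1/243

Step 1 — x − y = 5 − 5351 = -5346. Step 2 — v_3(-5346) = 5 (factor: -5346 = −(3^5 · 22); the sign does not affect v_p). Step 3 — |x − y|_3 = 3^{-5} = 1/243.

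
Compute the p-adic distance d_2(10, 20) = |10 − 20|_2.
d_2(10, 20) = 1/2

Step 1 — x − y = 10 − 20 = -10. Step 2 — v_2(-10) = 1 (factor: -10 = −(2^1 · 5); the sign does not affect v_p). Step 3 — |x − y|_2 = 2^{-1} = 1/2.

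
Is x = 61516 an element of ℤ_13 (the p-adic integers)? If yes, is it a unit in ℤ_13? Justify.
x ∈ ℤ_13 but not a unit; v_13(x) = 3 > 0

ℤ_13 = {x ∈ ℚ_13 : v_13(x) ≥ 0} and ℤ_13^× = {x ∈ ℤ_13 : v_13(x) = 0}. Here v_13(61516) = v_13(num) − v_13(den) = 3; compare against these criteria.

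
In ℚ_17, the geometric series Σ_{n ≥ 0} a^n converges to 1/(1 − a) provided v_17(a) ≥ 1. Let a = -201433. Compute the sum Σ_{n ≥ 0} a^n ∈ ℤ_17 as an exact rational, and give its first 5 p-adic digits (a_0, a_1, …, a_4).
Σ a^n = 1/(1 − a) = 1/201434;  first 5 digits = (1, 0, 0, 10, 14)

v_17(a) = 3 ≥ 1, so the series converges in ℤ_17 to 1/(1 − a) = 1/(1 − (-201433)) = 1/201434. Expand this rational in ℤ_17: compute digits iteratively via d_i = x_i mod 17, x_{i+1} = (x_i − d_i)/17. The first 5 digits are (1, 0, 0, 10, 14).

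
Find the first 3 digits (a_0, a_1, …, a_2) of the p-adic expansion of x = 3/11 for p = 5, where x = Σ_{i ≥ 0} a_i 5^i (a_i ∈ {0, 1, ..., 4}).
(a_0, …, a_2) = (3, 4, 0)

v_5(3/11) = 0 (numerator and denominator both coprime to 5), so x ∈ ℤ_5^×. Compute digits iteratively via a_i = x_i mod 5, x_{i+1} = (x_i − a_i)/5, with x_0 = x:
  x_0 = 3/11;  a_0 = 3;  x_1 = (x_0 − 3)/5 = -6/11
  x_1 = -6/11;  a_1 = 4;  x_2 = (x_1 − 4)/5 = -10/11
  x_2 = -10/11;  a_2 = 0;  x_3 = (x_2 − 0)/5 = -2/11
Digits: (3, 4, 0).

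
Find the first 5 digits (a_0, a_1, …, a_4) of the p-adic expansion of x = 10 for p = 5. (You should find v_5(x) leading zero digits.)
(a_0, …, a_4) = (0, 2, 0, 0, 0)

v_5(10) = 1, so a_0 = ... = a_0 = 0. Factor out: x = 5^1 · u with u = 2 a unit in ℤ_5. Expand u iteratively via a_{v+i} = u_i mod 5, u_{i+1} = (u_i − a_{v+i})/5:
  u_0 = 2;  a_1 = 2;  u_1 = (u_0 − 2)/5 = 0
  u_1 = 0;  a_2 = 0;  u_2 = (u_1 − 0)/5 = 0
  u_2 = 0;  a_3 = 0;  u_3 = (u_2 − 0)/5 = 0
  u_3 = 0;  a_4 = 0;  u_4 = (u_3 − 0)/5 = 0
Digits: (0, 2, 0, 0, 0).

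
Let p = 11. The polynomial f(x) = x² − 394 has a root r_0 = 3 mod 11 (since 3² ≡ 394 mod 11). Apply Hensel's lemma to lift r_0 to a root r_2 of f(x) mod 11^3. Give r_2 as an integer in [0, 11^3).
r_2 = 410 (mod 1331)

Hensel's recurrence: r_{i+1} = r_i − f(r_i)·(f′(r_i))^{-1} mod 11^{i+2}, with f′(x) = 2x. Iterate:
  r_0 = 3 (mod 11)
  r_1 = 47 (mod 121)
  r_2 = 410 (mod 1331)
Final: r_2 = 410, and one checks f(r_2) ≡ 0 mod 11^3.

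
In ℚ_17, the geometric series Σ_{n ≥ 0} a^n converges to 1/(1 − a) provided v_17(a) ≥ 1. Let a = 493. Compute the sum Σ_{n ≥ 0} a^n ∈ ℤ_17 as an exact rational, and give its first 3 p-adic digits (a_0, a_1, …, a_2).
Σ a^n = 1/(1 − a) = -1/492;  first 3 digits = (1, 12, 9)

v_17(a) = 1 ≥ 1, so the series converges in ℤ_17 to 1/(1 − a) = 1/(1 − 493) = -1/492. Expand this rational in ℤ_17: compute digits iteratively via d_i = x_i mod 17, x_{i+1} = (x_i − d_i)/17. The first 3 digits are (1, 12, 9).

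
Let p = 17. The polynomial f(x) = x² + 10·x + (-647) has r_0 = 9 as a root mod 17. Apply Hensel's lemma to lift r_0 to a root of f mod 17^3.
r_2 = 893 (mod 4913)

Hensel: r_{i+1} = r_i − f(r_i)·(f′(r_i))^{-1} mod 17^{i+2}, f′(x) = 2x + 10. Iterate:
  r_0 = 9 (mod 17)
  r_1 = 26 (mod 289)
  r_2 = 893 (mod 4913)
Final: r = 893 satisfies f(r) ≡ 0 mod 17^3.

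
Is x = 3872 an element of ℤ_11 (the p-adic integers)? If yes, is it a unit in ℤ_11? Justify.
x ∈ ℤ_11 but not a unit; v_11(x) = 2 > 0

ℤ_11 = {x ∈ ℚ_11 : v_11(x) ≥ 0} and ℤ_11^× = {x ∈ ℤ_11 : v_11(x) = 0}. Here v_11(3872) = v_11(num) − v_11(den) = 2; compare against these criteria.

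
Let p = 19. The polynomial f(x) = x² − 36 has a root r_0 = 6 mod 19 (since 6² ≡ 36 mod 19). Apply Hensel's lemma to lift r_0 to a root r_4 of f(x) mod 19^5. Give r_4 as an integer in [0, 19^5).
r_4 = 6 (mod 2476099)

Hensel's recurrence: r_{i+1} = r_i − f(r_i)·(f′(r_i))^{-1} mod 19^{i+2}, with f′(x) = 2x. Iterate:
  r_0 = 6 (mod 19)
  r_1 = 6 (mod 361)
  r_2 = 6 (mod 6859)
  r_3 = 6 (mod 130321)
  r_4 = 6 (mod 2476099)
Final: r_4 = 6, and one checks f(r_4) ≡ 0 mod 19^5.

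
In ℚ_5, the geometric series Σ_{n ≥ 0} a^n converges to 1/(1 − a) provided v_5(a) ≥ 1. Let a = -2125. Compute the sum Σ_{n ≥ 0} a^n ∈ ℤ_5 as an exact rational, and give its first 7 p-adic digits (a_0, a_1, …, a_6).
Σ a^n = 1/(1 − a) = 1/2126;  first 7 digits = (1, 0, 0, 3, 1, 4, 3)

v_5(a) = 3 ≥ 1, so the series converges in ℤ_5 to 1/(1 − a) = 1/(1 − (-2125)) = 1/2126. Expand this rational in ℤ_5: compute digits iteratively via d_i = x_i mod 5, x_{i+1} = (x_i − d_i)/5. The first 7 digits are (1, 0, 0, 3, 1, 4, 3).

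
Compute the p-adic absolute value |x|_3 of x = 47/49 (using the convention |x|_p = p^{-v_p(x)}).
|47/49|_3 = 1

Step 1 — compute v_3(x) by factoring powers of 3 out of the numerator and denominator: v_3(47/49) = 0. Step 2 — apply |x|_p = p^{-v_p(x)} = 3^{0} = 1.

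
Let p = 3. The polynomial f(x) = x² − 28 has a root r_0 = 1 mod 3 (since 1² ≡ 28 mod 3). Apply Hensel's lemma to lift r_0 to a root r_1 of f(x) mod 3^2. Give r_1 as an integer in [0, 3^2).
r_1 = 1 (mod 9)

Hensel's recurrence: r_{i+1} = r_i − f(r_i)·(f′(r_i))^{-1} mod 3^{i+2}, with f′(x) = 2x. Iterate:
  r_0 = 1 (mod 3)
  r_1 = 1 (mod 9)
Final: r_1 = 1, and one checks f(r_1) ≡ 0 mod 3^2.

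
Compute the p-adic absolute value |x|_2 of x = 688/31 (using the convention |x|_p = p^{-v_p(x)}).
|688/31|_2 = 1/16

Step 1 — compute v_2(x) by factoring powers of 2 out of the numerator and denominator: v_2(688/31) = 4. Step 2 — apply |x|_p = p^{-v_p(x)} = 2^{-4} = 1/16.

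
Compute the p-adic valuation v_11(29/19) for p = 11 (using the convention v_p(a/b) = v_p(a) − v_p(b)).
v_11(29/19) = 0

Factor powers of 11 from the numerator and denominator of the reduced fraction: 29 = 11^0 · 29 and 19 = 11^0 · 19. Apply v_p(a/b) = v_p(a) − v_p(b): v_11(29/19) = 0 − 0 = 0.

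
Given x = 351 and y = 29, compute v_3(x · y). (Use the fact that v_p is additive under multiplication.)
v_3(10179) = 3

v_p(x) = 3 (factor: 351 = 3^3 · 13); v_p(y) = 0 (factor: 29 = 3^0 · 29). Additivity: v_p(xy) = v_p(x) + v_p(y) = 3 + 0 = 3. (Direct check: xy = 10179 = 3^3 · (377).)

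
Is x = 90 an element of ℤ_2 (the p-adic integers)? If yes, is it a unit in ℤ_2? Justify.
x ∈ ℤ_2 but not a unit; v_2(x) = 1 > 0

ℤ_2 = {x ∈ ℚ_2 : v_2(x) ≥ 0} and ℤ_2^× = {x ∈ ℤ_2 : v_2(x) = 0}. Here v_2(90) = v_2(num) − v_2(den) = 1; compare against these criteria.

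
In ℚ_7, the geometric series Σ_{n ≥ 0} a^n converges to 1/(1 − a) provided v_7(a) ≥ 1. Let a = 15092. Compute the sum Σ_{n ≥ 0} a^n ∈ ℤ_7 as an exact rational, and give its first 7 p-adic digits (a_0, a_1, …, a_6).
Σ a^n = 1/(1 − a) = -1/15091;  first 7 digits = (1, 0, 0, 2, 6, 0, 4)

v_7(a) = 3 ≥ 1, so the series converges in ℤ_7 to 1/(1 − a) = 1/(1 − 15092) = -1/15091. Expand this rational in ℤ_7: compute digits iteratively via d_i = x_i mod 7, x_{i+1} = (x_i − d_i)/7. The first 7 digits are (1, 0, 0, 2, 6, 0, 4).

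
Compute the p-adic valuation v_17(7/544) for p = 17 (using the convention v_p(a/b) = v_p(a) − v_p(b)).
v_17(7/544) = -1

Factor powers of 17 from the numerator and denominator of the reduced fraction: 7 = 17^0 · 7 and 544 = 17^1 · 32. Apply v_p(a/b) = v_p(a) − v_p(b): v_17(7/544) = 0 − 1 = -1.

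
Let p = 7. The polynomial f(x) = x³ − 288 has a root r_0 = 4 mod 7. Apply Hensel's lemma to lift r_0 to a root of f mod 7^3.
r_2 = 270 (mod 343)

Hensel: r_{i+1} = r_i − f(r_i)/f′(r_i) mod 7^{i+2}, where f′(x) = 3x². Iterate:
  r_0 = 4 (mod 7)
  r_1 = 25 (mod 49)
  r_2 = 270 (mod 343)
Final: r = 270 with f(r) ≡ 0 mod 7^3.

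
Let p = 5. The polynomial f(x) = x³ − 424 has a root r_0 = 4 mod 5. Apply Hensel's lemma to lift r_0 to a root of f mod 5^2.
r_1 = 24 (mod 25)

Hensel: r_{i+1} = r_i − f(r_i)/f′(r_i) mod 5^{i+2}, where f′(x) = 3x². Iterate:
  r_0 = 4 (mod 5)
  r_1 = 24 (mod 25)
Final: r = 24 with f(r) ≡ 0 mod 5^2.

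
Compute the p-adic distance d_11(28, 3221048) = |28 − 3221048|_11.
d_11(28, 3221048) = 1/161051

Step 1 — x − y = 28 − 3221048 = -3221020. Step 2 — v_11(-3221020) = 5 (factor: -3221020 = −(11^5 · 20); the sign does not affect v_p). Step 3 — |x − y|_11 = 11^{-5} = 1/161051.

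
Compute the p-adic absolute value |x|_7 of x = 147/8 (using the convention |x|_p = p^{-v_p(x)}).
|147/8|_7 = 1/49

Step 1 — compute v_7(x) by factoring powers of 7 out of the numerator and denominator: v_7(147/8) = 2. Step 2 — apply |x|_p = p^{-v_p(x)} = 7^{-2} = 1/49.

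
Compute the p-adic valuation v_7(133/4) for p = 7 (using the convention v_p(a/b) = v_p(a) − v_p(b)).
v_7(133/4) = 1

Factor powers of 7 from the numerator and denominator of the reduced fraction: 133 = 7^1 · 19 and 4 = 7^0 · 4. Apply v_p(a/b) = v_p(a) − v_p(b): v_7(133/4) = 1 − 0 = 1.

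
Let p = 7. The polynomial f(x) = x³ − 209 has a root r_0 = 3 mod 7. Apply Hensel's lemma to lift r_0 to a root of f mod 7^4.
r_3 = 1291 (mod 2401)

Hensel: r_{i+1} = r_i − f(r_i)/f′(r_i) mod 7^{i+2}, where f′(x) = 3x². Iterate:
  r_0 = 3 (mod 7)
  r_1 = 17 (mod 49)
  r_2 = 262 (mod 343)
  r_3 = 1291 (mod 2401)
Final: r = 1291 with f(r) ≡ 0 mod 7^4.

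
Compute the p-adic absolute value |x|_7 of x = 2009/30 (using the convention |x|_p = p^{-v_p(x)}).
|2009/30|_7 = 1/49

Step 1 — compute v_7(x) by factoring powers of 7 out of the numerator and denominator: v_7(2009/30) = 2. Step 2 — apply |x|_p = p^{-v_p(x)} = 7^{-2} = 1/49.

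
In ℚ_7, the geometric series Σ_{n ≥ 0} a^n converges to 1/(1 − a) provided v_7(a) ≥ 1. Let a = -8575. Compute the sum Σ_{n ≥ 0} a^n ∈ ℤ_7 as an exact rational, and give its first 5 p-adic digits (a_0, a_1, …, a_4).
Σ a^n = 1/(1 − a) = 1/8576;  first 5 digits = (1, 0, 0, 3, 3)

v_7(a) = 3 ≥ 1, so the series converges in ℤ_7 to 1/(1 − a) = 1/(1 − (-8575)) = 1/8576. Expand this rational in ℤ_7: compute digits iteratively via d_i = x_i mod 7, x_{i+1} = (x_i − d_i)/7. The first 5 digits are (1, 0, 0, 3, 3).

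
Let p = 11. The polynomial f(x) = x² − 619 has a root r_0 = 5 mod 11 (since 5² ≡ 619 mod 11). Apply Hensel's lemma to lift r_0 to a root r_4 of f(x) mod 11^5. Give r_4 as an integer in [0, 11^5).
r_4 = 46238 (mod 161051)

Hensel's recurrence: r_{i+1} = r_i − f(r_i)·(f′(r_i))^{-1} mod 11^{i+2}, with f′(x) = 2x. Iterate:
  r_0 = 5 (mod 11)
  r_1 = 16 (mod 121)
  r_2 = 984 (mod 1331)
  r_3 = 2315 (mod 14641)
  r_4 = 46238 (mod 161051)
Final: r_4 = 46238, and one checks f(r_4) ≡ 0 mod 11^5.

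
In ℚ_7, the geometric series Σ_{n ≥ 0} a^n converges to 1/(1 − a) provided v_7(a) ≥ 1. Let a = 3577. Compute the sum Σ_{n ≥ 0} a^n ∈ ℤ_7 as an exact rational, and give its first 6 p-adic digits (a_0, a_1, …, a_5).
Σ a^n = 1/(1 − a) = -1/3576;  first 6 digits = (1, 0, 3, 3, 3, 5)

v_7(a) = 2 ≥ 1, so the series converges in ℤ_7 to 1/(1 − a) = 1/(1 − 3577) = -1/3576. Expand this rational in ℤ_7: compute digits iteratively via d_i = x_i mod 7, x_{i+1} = (x_i − d_i)/7. The first 6 digits are (1, 0, 3, 3, 3, 5).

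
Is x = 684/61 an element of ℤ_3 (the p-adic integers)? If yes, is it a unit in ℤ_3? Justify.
x ∈ ℤ_3 but not a unit; v_3(x) = 2 > 0

ℤ_3 = {x ∈ ℚ_3 : v_3(x) ≥ 0} and ℤ_3^× = {x ∈ ℤ_3 : v_3(x) = 0}. Here v_3(684/61) = v_3(num) − v_3(den) = 2; compare against these criteria.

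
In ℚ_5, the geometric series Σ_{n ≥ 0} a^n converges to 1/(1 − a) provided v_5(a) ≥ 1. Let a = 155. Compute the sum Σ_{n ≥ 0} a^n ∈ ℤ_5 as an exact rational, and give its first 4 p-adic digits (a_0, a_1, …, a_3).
Σ a^n = 1/(1 − a) = -1/154;  first 4 digits = (1, 1, 2, 4)

v_5(a) = 1 ≥ 1, so the series converges in ℤ_5 to 1/(1 − a) = 1/(1 − 155) = -1/154. Expand this rational in ℤ_5: compute digits iteratively via d_i = x_i mod 5, x_{i+1} = (x_i − d_i)/5. The first 4 digits are (1, 1, 2, 4).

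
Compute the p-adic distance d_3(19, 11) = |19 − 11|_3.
d_3(19, 11) = 1

Step 1 — x − y = 19 − 11 = 8. Step 2 — v_3(8) = 0 (factor: 8 = (3^0 · 8); the sign does not affect v_p). Step 3 — |x − y|_3 = 3^{0} = 1.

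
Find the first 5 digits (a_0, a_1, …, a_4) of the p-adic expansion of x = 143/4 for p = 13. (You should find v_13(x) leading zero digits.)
(a_0, …, a_4) = (0, 6, 3, 3, 3)

v_13(143/4) = 1, so a_0 = ... = a_0 = 0. Factor out: x = 13^1 · u with u = 11/4 a unit in ℤ_13. Expand u iteratively via a_{v+i} = u_i mod 13, u_{i+1} = (u_i − a_{v+i})/13:
  u_0 = 11/4;  a_1 = 6;  u_1 = (u_0 − 6)/13 = -1/4
  u_1 = -1/4;  a_2 = 3;  u_2 = (u_1 − 3)/13 = -1/4
  u_2 = -1/4;  a_3 = 3;  u_3 = (u_2 − 3)/13 = -1/4
  u_3 = -1/4;  a_4 = 3;  u_4 = (u_3 − 3)/13 = -1/4
Digits: (0, 6, 3, 3, 3).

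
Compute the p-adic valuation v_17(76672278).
v_17(76672278) = 5

v_17(n) is the largest exponent k such that 17^k divides n. Factor out: 76672278 = 17^5 · 54. (Sign doesn't affect v_p.) So v_17(76672278) = 5.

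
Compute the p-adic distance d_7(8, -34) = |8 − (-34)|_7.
d_7(8, -34) = 1/7

Step 1 — x − y = 8 − (-34) = 42. Step 2 — v_7(42) = 1 (factor: 42 = (7^1 · 6); the sign does not affect v_p). Step 3 — |x − y|_7 = 7^{-1} = 1/7.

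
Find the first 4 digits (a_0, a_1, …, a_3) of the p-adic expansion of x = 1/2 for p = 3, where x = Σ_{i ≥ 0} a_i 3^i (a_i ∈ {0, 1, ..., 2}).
(a_0, …, a_3) = (2, 1, 1, 1)

v_3(1/2) = 0 (numerator and denominator both coprime to 3), so x ∈ ℤ_3^×. Compute digits iteratively via a_i = x_i mod 3, x_{i+1} = (x_i − a_i)/3, with x_0 = x:
  x_0 = 1/2;  a_0 = 2;  x_1 = (x_0 − 2)/3 = -1/2
  x_1 = -1/2;  a_1 = 1;  x_2 = (x_1 − 1)/3 = -1/2
  x_2 = -1/2;  a_2 = 1;  x_3 = (x_2 − 1)/3 = -1/2
  x_3 = -1/2;  a_3 = 1;  x_4 = (x_3 − 1)/3 = -1/2
Digits: (2, 1, 1, 1).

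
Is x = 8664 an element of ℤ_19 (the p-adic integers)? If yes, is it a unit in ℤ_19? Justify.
x ∈ ℤ_19 but not a unit; v_19(x) = 2 > 0

ℤ_19 = {x ∈ ℚ_19 : v_19(x) ≥ 0} and ℤ_19^× = {x ∈ ℤ_19 : v_19(x) = 0}. Here v_19(8664) = v_19(num) − v_19(den) = 2; compare against these criteria.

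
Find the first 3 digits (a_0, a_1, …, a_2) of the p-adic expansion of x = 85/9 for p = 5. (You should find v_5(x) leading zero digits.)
(a_0, …, a_2) = (0, 3, 2)

v_5(85/9) = 1, so a_0 = ... = a_0 = 0. Factor out: x = 5^1 · u with u = 17/9 a unit in ℤ_5. Expand u iteratively via a_{v+i} = u_i mod 5, u_{i+1} = (u_i − a_{v+i})/5:
  u_0 = 17/9;  a_1 = 3;  u_1 = (u_0 − 3)/5 = -2/9
  u_1 = -2/9;  a_2 = 2;  u_2 = (u_1 − 2)/5 = -4/9
Digits: (0, 3, 2).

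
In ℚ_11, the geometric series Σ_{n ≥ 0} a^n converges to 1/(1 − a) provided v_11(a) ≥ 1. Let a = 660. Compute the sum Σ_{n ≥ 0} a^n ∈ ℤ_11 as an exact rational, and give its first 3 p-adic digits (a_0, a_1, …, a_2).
Σ a^n = 1/(1 − a) = -1/659;  first 3 digits = (1, 5, 8)

v_11(a) = 1 ≥ 1, so the series converges in ℤ_11 to 1/(1 − a) = 1/(1 − 660) = -1/659. Expand this rational in ℤ_11: compute digits iteratively via d_i = x_i mod 11, x_{i+1} = (x_i − d_i)/11. The first 3 digits are (1, 5, 8).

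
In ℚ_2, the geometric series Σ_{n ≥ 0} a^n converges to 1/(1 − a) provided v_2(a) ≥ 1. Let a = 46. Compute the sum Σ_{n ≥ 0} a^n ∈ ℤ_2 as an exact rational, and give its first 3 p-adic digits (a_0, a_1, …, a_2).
Σ a^n = 1/(1 − a) = -1/45;  first 3 digits = (1, 1, 0)

v_2(a) = 1 ≥ 1, so the series converges in ℤ_2 to 1/(1 − a) = 1/(1 − 46) = -1/45. Expand this rational in ℤ_2: compute digits iteratively via d_i = x_i mod 2, x_{i+1} = (x_i − d_i)/2. The first 3 digits are (1, 1, 0).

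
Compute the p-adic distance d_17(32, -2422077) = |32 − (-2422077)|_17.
d_17(32, -2422077) = 1/83521

Step 1 — x − y = 32 − (-2422077) = 2422109. Step 2 — v_17(2422109) = 4 (factor: 2422109 = (17^4 · 29); the sign does not affect v_p). Step 3 — |x − y|_17 = 17^{-4} = 1/83521.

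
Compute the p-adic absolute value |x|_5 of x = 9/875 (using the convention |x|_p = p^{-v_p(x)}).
|9/875|_5 = 125

Step 1 — compute v_5(x) by factoring powers of 5 out of the numerator and denominator: v_5(9/875) = -3. Step 2 — apply |x|_p = p^{-v_p(x)} = 5^{3} = 125.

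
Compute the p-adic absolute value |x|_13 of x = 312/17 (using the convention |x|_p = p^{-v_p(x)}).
|312/17|_13 = 1/13

Step 1 — compute v_13(x) by factoring powers of 13 out of the numerator and denominator: v_13(312/17) = 1. Step 2 — apply |x|_p = p^{-v_p(x)} = 13^{-1} = 1/13.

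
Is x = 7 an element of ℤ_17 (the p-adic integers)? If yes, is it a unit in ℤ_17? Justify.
x ∈ ℤ_17^× (unit); v_17(x) = 0

ℤ_17 = {x ∈ ℚ_17 : v_17(x) ≥ 0} and ℤ_17^× = {x ∈ ℤ_17 : v_17(x) = 0}. Here v_17(7) = v_17(num) − v_17(den) = 0; compare against these criteria.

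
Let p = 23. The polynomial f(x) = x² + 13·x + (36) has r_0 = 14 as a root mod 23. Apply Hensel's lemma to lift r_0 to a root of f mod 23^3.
r_2 = 12158 (mod 12167)

Hensel: r_{i+1} = r_i − f(r_i)·(f′(r_i))^{-1} mod 23^{i+2}, f′(x) = 2x + 13. Iterate:
  r_0 = 14 (mod 23)
  r_1 = 520 (mod 529)
  r_2 = 12158 (mod 12167)
Final: r = 12158 satisfies f(r) ≡ 0 mod 23^3.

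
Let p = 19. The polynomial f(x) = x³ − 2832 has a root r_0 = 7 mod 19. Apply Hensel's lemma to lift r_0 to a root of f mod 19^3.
r_2 = 3769 (mod 6859)

Hensel: r_{i+1} = r_i − f(r_i)/f′(r_i) mod 19^{i+2}, where f′(x) = 3x². Iterate:
  r_0 = 7 (mod 19)
  r_1 = 159 (mod 361)
  r_2 = 3769 (mod 6859)
Final: r = 3769 with f(r) ≡ 0 mod 19^3.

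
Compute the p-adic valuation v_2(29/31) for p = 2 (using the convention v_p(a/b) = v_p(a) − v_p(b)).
v_2(29/31) = 0

Factor powers of 2 from the numerator and denominator of the reduced fraction: 29 = 2^0 · 29 and 31 = 2^0 · 31. Apply v_p(a/b) = v_p(a) − v_p(b): v_2(29/31) = 0 − 0 = 0.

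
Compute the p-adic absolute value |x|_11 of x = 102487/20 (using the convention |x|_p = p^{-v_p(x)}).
|102487/20|_11 = 1/14641

Step 1 — compute v_11(x) by factoring powers of 11 out of the numerator and denominator: v_11(102487/20) = 4. Step 2 — apply |x|_p = p^{-v_p(x)} = 11^{-4} = 1/14641.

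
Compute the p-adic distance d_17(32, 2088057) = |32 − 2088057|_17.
d_17(32, 2088057) = 1/83521

Step 1 — x − y = 32 − 2088057 = -2088025. Step 2 — v_17(-2088025) = 4 (factor: -2088025 = −(17^4 · 25); the sign does not affect v_p). Step 3 — |x − y|_17 = 17^{-4} = 1/83521.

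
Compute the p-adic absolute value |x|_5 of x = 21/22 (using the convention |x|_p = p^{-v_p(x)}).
|21/22|_5 = 1

Step 1 — compute v_5(x) by factoring powers of 5 out of the numerator and denominator: v_5(21/22) = 0. Step 2 — apply |x|_p = p^{-v_p(x)} = 5^{0} = 1.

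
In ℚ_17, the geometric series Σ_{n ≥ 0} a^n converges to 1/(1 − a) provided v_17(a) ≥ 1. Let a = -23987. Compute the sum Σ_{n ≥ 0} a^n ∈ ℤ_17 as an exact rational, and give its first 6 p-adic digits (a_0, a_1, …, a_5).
Σ a^n = 1/(1 − a) = 1/23988;  first 6 digits = (1, 0, 2, 12, 3, 14)

v_17(a) = 2 ≥ 1, so the series converges in ℤ_17 to 1/(1 − a) = 1/(1 − (-23987)) = 1/23988. Expand this rational in ℤ_17: compute digits iteratively via d_i = x_i mod 17, x_{i+1} = (x_i − d_i)/17. The first 6 digits are (1, 0, 2, 12, 3, 14).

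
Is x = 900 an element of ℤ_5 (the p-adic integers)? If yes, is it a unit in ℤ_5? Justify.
x ∈ ℤ_5 but not a unit; v_5(x) = 2 > 0

ℤ_5 = {x ∈ ℚ_5 : v_5(x) ≥ 0} and ℤ_5^× = {x ∈ ℤ_5 : v_5(x) = 0}. Here v_5(900) = v_5(num) − v_5(den) = 2; compare against these criteria.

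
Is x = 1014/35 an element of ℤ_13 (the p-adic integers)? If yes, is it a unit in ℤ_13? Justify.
x ∈ ℤ_13 but not a unit; v_13(x) = 2 > 0

ℤ_13 = {x ∈ ℚ_13 : v_13(x) ≥ 0} and ℤ_13^× = {x ∈ ℤ_13 : v_13(x) = 0}. Here v_13(1014/35) = v_13(num) − v_13(den) = 2; compare against these criteria.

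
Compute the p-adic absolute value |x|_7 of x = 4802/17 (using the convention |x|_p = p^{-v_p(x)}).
|4802/17|_7 = 1/2401

Step 1 — compute v_7(x) by factoring powers of 7 out of the numerator and denominator: v_7(4802/17) = 4. Step 2 — apply |x|_p = p^{-v_p(x)} = 7^{-4} = 1/2401.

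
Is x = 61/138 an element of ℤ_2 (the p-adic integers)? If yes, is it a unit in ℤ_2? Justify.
x ∉ ℤ_2 (v_2(x) = -1 < 0)

ℤ_2 = {x ∈ ℚ_2 : v_2(x) ≥ 0} and ℤ_2^× = {x ∈ ℤ_2 : v_2(x) = 0}. Here v_2(61/138) = v_2(num) − v_2(den) = -1; compare against these criteria.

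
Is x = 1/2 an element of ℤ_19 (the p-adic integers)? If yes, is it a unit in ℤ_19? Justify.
x ∈ ℤ_19^× (unit); v_19(x) = 0

ℤ_19 = {x ∈ ℚ_19 : v_19(x) ≥ 0} and ℤ_19^× = {x ∈ ℤ_19 : v_19(x) = 0}. Here v_19(1/2) = v_19(num) − v_19(den) = 0; compare against these criteria.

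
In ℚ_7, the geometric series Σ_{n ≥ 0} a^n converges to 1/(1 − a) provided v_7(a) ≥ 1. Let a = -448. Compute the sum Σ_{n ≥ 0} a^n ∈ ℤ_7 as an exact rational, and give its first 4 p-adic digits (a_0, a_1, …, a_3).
Σ a^n = 1/(1 − a) = 1/449;  first 4 digits = (1, 6, 5, 1)

v_7(a) = 1 ≥ 1, so the series converges in ℤ_7 to 1/(1 − a) = 1/(1 − (-448)) = 1/449. Expand this rational in ℤ_7: compute digits iteratively via d_i = x_i mod 7, x_{i+1} = (x_i − d_i)/7. The first 4 digits are (1, 6, 5, 1).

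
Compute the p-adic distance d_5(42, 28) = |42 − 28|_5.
d_5(42, 28) = 1

Step 1 — x − y = 42 − 28 = 14. Step 2 — v_5(14) = 0 (factor: 14 = (5^0 · 14); the sign does not affect v_p). Step 3 — |x − y|_5 = 5^{0} = 1.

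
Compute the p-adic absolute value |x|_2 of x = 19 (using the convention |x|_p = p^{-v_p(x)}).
|19|_2 = 1

Step 1 — compute v_2(x) by factoring powers of 2 out of the numerator and denominator: v_2(19) = 0. Step 2 — apply |x|_p = p^{-v_p(x)} = 2^{0} = 1.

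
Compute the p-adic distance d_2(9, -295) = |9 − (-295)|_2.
d_2(9, -295) = 1/16

Step 1 — x − y = 9 − (-295) = 304. Step 2 — v_2(304) = 4 (factor: 304 = (2^4 · 19); the sign does not affect v_p). Step 3 — |x − y|_2 = 2^{-4} = 1/16.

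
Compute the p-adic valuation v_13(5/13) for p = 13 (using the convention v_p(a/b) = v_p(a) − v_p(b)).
v_13(5/13) = -1

Factor powers of 13 from the numerator and denominator of the reduced fraction: 5 = 13^0 · 5 and 13 = 13^1 · 1. Apply v_p(a/b) = v_p(a) − v_p(b): v_13(5/13) = 0 − 1 = -1.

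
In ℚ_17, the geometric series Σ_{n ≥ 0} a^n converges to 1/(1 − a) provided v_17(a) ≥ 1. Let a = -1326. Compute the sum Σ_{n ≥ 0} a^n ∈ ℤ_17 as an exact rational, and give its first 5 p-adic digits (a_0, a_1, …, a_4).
Σ a^n = 1/(1 − a) = 1/1327;  first 5 digits = (1, 7, 10, 3, 7)

v_17(a) = 1 ≥ 1, so the series converges in ℤ_17 to 1/(1 − a) = 1/(1 − (-1326)) = 1/1327. Expand this rational in ℤ_17: compute digits iteratively via d_i = x_i mod 17, x_{i+1} = (x_i − d_i)/17. The first 5 digits are (1, 7, 10, 3, 7).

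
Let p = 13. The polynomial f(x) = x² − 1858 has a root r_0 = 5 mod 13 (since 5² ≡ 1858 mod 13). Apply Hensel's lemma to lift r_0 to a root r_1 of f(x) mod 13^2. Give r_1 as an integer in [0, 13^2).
r_1 = 70 (mod 169)

Hensel's recurrence: r_{i+1} = r_i − f(r_i)·(f′(r_i))^{-1} mod 13^{i+2}, with f′(x) = 2x. Iterate:
  r_0 = 5 (mod 13)
  r_1 = 70 (mod 169)
Final: r_1 = 70, and one checks f(r_1) ≡ 0 mod 13^2.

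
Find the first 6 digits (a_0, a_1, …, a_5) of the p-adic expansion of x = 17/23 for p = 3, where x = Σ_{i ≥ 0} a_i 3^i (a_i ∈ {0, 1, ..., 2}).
(a_0, …, a_5) = (1, 2, 1, 1, 0, 1)

v_3(17/23) = 0 (numerator and denominator both coprime to 3), so x ∈ ℤ_3^×. Compute digits iteratively via a_i = x_i mod 3, x_{i+1} = (x_i − a_i)/3, with x_0 = x:
  x_0 = 17/23;  a_0 = 1;  x_1 = (x_0 − 1)/3 = -2/23
  x_1 = -2/23;  a_1 = 2;  x_2 = (x_1 − 2)/3 = -16/23
  x_2 = -16/23;  a_2 = 1;  x_3 = (x_2 − 1)/3 = -13/23
  x_3 = -13/23;  a_3 = 1;  x_4 = (x_3 − 1)/3 = -12/23
  x_4 = -12/23;  a_4 = 0;  x_5 = (x_4 − 0)/3 = -4/23
  x_5 = -4/23;  a_5 = 1;  x_6 = (x_5 − 1)/3 = -9/23
Digits: (1, 2, 1, 1, 0, 1).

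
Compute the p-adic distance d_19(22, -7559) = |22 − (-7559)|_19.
d_19(22, -7559) = 1/361

Step 1 — x − y = 22 − (-7559) = 7581. Step 2 — v_19(7581) = 2 (factor: 7581 = (19^2 · 21); the sign does not affect v_p). Step 3 — |x − y|_19 = 19^{-2} = 1/361.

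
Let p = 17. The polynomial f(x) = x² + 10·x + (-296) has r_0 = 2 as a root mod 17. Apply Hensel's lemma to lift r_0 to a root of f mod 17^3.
r_2 = 682 (mod 4913)

Hensel: r_{i+1} = r_i − f(r_i)·(f′(r_i))^{-1} mod 17^{i+2}, f′(x) = 2x + 10. Iterate:
  r_0 = 2 (mod 17)
  r_1 = 104 (mod 289)
  r_2 = 682 (mod 4913)
Final: r = 682 satisfies f(r) ≡ 0 mod 17^3.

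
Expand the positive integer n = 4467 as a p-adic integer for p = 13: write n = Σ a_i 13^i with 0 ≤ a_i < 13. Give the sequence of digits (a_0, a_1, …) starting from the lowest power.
(a_0, a_1, …) = (8, 5, 0, 2)

Repeated division by 13 gives the digits low-to-high: 4467 = 8 + 5·13^1 + 2·13^3. Digit sequence: (8, 5, 0, 2).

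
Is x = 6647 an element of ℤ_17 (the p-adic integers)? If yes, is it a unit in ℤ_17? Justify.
x ∈ ℤ_17 but not a unit; v_17(x) = 2 > 0

ℤ_17 = {x ∈ ℚ_17 : v_17(x) ≥ 0} and ℤ_17^× = {x ∈ ℤ_17 : v_17(x) = 0}. Here v_17(6647) = v_17(num) − v_17(den) = 2; compare against these criteria.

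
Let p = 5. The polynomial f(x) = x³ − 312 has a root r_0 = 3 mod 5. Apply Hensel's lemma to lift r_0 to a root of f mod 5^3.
r_2 = 33 (mod 125)

Hensel: r_{i+1} = r_i − f(r_i)/f′(r_i) mod 5^{i+2}, where f′(x) = 3x². Iterate:
  r_0 = 3 (mod 5)
  r_1 = 8 (mod 25)
  r_2 = 33 (mod 125)
Final: r = 33 with f(r) ≡ 0 mod 5^3.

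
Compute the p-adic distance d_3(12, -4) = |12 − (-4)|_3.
d_3(12, -4) = 1

Step 1 — x − y = 12 − (-4) = 16. Step 2 — v_3(16) = 0 (factor: 16 = (3^0 · 16); the sign does not affect v_p). Step 3 — |x − y|_3 = 3^{0} = 1.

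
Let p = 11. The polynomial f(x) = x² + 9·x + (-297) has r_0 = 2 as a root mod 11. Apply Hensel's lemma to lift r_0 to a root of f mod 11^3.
r_2 = 79 (mod 1331)

Hensel: r_{i+1} = r_i − f(r_i)·(f′(r_i))^{-1} mod 11^{i+2}, f′(x) = 2x + 9. Iterate:
  r_0 = 2 (mod 11)
  r_1 = 79 (mod 121)
  r_2 = 79 (mod 1331)
Final: r = 79 satisfies f(r) ≡ 0 mod 11^3.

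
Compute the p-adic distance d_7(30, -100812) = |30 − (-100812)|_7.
d_7(30, -100812) = 1/16807

Step 1 — x − y = 30 − (-100812) = 100842. Step 2 — v_7(100842) = 5 (factor: 100842 = (7^5 · 6); the sign does not affect v_p). Step 3 — |x − y|_7 = 7^{-5} = 1/16807.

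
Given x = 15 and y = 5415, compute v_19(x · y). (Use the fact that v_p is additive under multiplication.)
v_19(81225) = 2

v_p(x) = 0 (factor: 15 = 19^0 · 15); v_p(y) = 2 (factor: 5415 = 19^2 · 15). Additivity: v_p(xy) = v_p(x) + v_p(y) = 0 + 2 = 2. (Direct check: xy = 81225 = 19^2 · (225).)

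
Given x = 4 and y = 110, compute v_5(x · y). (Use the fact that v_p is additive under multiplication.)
v_5(440) = 1

v_p(x) = 0 (factor: 4 = 5^0 · 4); v_p(y) = 1 (factor: 110 = 5^1 · 22). Additivity: v_p(xy) = v_p(x) + v_p(y) = 0 + 1 = 1. (Direct check: xy = 440 = 5^1 · (88).)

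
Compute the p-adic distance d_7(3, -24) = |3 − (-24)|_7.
d_7(3, -24) = 1

Step 1 — x − y = 3 − (-24) = 27. Step 2 — v_7(27) = 0 (factor: 27 = (7^0 · 27); the sign does not affect v_p). Step 3 — |x − y|_7 = 7^{0} = 1.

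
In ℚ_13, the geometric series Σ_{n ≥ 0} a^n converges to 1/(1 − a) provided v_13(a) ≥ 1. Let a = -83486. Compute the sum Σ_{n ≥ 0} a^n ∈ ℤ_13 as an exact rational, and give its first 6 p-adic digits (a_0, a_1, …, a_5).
Σ a^n = 1/(1 − a) = 1/83487;  first 6 digits = (1, 0, 0, 1, 10, 12)

v_13(a) = 3 ≥ 1, so the series converges in ℤ_13 to 1/(1 − a) = 1/(1 − (-83486)) = 1/83487. Expand this rational in ℤ_13: compute digits iteratively via d_i = x_i mod 13, x_{i+1} = (x_i − d_i)/13. The first 6 digits are (1, 0, 0, 1, 10, 12).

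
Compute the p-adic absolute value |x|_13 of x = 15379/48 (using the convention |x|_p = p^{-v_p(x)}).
|15379/48|_13 = 1/2197

Step 1 — compute v_13(x) by factoring powers of 13 out of the numerator and denominator: v_13(15379/48) = 3. Step 2 — apply |x|_p = p^{-v_p(x)} = 13^{-3} = 1/2197.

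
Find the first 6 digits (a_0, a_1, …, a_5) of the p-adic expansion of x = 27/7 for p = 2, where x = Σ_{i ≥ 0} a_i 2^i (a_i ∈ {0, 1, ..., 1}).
(a_0, …, a_5) = (1, 0, 1, 1, 0, 0)

v_2(27/7) = 0 (numerator and denominator both coprime to 2), so x ∈ ℤ_2^×. Compute digits iteratively via a_i = x_i mod 2, x_{i+1} = (x_i − a_i)/2, with x_0 = x:
  x_0 = 27/7;  a_0 = 1;  x_1 = (x_0 − 1)/2 = 10/7
  x_1 = 10/7;  a_1 = 0;  x_2 = (x_1 − 0)/2 = 5/7
  x_2 = 5/7;  a_2 = 1;  x_3 = (x_2 − 1)/2 = -1/7
  x_3 = -1/7;  a_3 = 1;  x_4 = (x_3 − 1)/2 = -4/7
  x_4 = -4/7;  a_4 = 0;  x_5 = (x_4 − 0)/2 = -2/7
  x_5 = -2/7;  a_5 = 0;  x_6 = (x_5 − 0)/2 = -1/7
Digits: (1, 0, 1, 1, 0, 0).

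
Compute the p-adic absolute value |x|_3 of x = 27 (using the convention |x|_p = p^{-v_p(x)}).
|27|_3 = 1/27

Step 1 — compute v_3(x) by factoring powers of 3 out of the numerator and denominator: v_3(27) = 3. Step 2 — apply |x|_p = p^{-v_p(x)} = 3^{-3} = 1/27.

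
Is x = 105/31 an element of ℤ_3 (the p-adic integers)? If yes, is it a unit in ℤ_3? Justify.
x ∈ ℤ_3 but not a unit; v_3(x) = 1 > 0

ℤ_3 = {x ∈ ℚ_3 : v_3(x) ≥ 0} and ℤ_3^× = {x ∈ ℤ_3 : v_3(x) = 0}. Here v_3(105/31) = v_3(num) − v_3(den) = 1; compare against these criteria.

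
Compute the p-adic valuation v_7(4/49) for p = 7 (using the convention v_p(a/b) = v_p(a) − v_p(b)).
v_7(4/49) = -2

Factor powers of 7 from the numerator and denominator of the reduced fraction: 4 = 7^0 · 4 and 49 = 7^2 · 1. Apply v_p(a/b) = v_p(a) − v_p(b): v_7(4/49) = 0 − 2 = -2.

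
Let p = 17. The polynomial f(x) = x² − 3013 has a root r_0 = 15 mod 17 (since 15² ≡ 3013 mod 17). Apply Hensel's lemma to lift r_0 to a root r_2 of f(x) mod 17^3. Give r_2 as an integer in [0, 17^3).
r_2 = 3075 (mod 4913)

Hensel's recurrence: r_{i+1} = r_i − f(r_i)·(f′(r_i))^{-1} mod 17^{i+2}, with f′(x) = 2x. Iterate:
  r_0 = 15 (mod 17)
  r_1 = 185 (mod 289)
  r_2 = 3075 (mod 4913)
Final: r_2 = 3075, and one checks f(r_2) ≡ 0 mod 17^3.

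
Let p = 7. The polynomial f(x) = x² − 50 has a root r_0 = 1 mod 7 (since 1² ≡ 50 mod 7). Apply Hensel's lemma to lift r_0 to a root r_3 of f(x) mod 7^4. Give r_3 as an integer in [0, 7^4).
r_3 = 1226 (mod 2401)

Hensel's recurrence: r_{i+1} = r_i − f(r_i)·(f′(r_i))^{-1} mod 7^{i+2}, with f′(x) = 2x. Iterate:
  r_0 = 1 (mod 7)
  r_1 = 1 (mod 49)
  r_2 = 197 (mod 343)
  r_3 = 1226 (mod 2401)
Final: r_3 = 1226, and one checks f(r_3) ≡ 0 mod 7^4.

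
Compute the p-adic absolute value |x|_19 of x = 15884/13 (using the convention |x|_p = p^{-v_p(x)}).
|15884/13|_19 = 1/361

Step 1 — compute v_19(x) by factoring powers of 19 out of the numerator and denominator: v_19(15884/13) = 2. Step 2 — apply |x|_p = p^{-v_p(x)} = 19^{-2} = 1/361.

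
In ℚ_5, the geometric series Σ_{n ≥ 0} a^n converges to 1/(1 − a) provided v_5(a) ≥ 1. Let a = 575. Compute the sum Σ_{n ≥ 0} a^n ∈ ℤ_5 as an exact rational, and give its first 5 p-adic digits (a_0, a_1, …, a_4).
Σ a^n = 1/(1 − a) = -1/574;  first 5 digits = (1, 0, 3, 4, 4)

v_5(a) = 2 ≥ 1, so the series converges in ℤ_5 to 1/(1 − a) = 1/(1 − 575) = -1/574. Expand this rational in ℤ_5: compute digits iteratively via d_i = x_i mod 5, x_{i+1} = (x_i − d_i)/5. The first 5 digits are (1, 0, 3, 4, 4).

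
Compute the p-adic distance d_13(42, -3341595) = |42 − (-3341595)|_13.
d_13(42, -3341595) = 1/371293

Step 1 — x − y = 42 − (-3341595) = 3341637. Step 2 — v_13(3341637) = 5 (factor: 3341637 = (13^5 · 9); the sign does not affect v_p). Step 3 — |x − y|_13 = 13^{-5} = 1/371293.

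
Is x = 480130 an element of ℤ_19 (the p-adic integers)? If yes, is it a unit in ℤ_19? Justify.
x ∈ ℤ_19 but not a unit; v_19(x) = 3 > 0

ℤ_19 = {x ∈ ℚ_19 : v_19(x) ≥ 0} and ℤ_19^× = {x ∈ ℤ_19 : v_19(x) = 0}. Here v_19(480130) = v_19(num) − v_19(den) = 3; compare against these criteria.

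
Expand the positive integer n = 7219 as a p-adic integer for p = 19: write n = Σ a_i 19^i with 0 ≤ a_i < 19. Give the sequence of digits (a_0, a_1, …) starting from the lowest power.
(a_0, a_1, …) = (18, 18, 0, 1)

Repeated division by 19 gives the digits low-to-high: 7219 = 18 + 18·19^1 + 1·19^3. Digit sequence: (18, 18, 0, 1).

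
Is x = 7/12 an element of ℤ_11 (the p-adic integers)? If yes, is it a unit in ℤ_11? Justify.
x ∈ ℤ_11^× (unit); v_11(x) = 0

ℤ_11 = {x ∈ ℚ_11 : v_11(x) ≥ 0} and ℤ_11^× = {x ∈ ℤ_11 : v_11(x) = 0}. Here v_11(7/12) = v_11(num) − v_11(den) = 0; compare against these criteria.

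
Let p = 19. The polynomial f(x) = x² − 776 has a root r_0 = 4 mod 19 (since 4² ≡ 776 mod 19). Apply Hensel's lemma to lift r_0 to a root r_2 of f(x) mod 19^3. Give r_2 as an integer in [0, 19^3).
r_2 = 1543 (mod 6859)

Hensel's recurrence: r_{i+1} = r_i − f(r_i)·(f′(r_i))^{-1} mod 19^{i+2}, with f′(x) = 2x. Iterate:
  r_0 = 4 (mod 19)
  r_1 = 99 (mod 361)
  r_2 = 1543 (mod 6859)
Final: r_2 = 1543, and one checks f(r_2) ≡ 0 mod 19^3.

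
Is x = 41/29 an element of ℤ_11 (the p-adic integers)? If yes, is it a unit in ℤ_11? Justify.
x ∈ ℤ_11^× (unit); v_11(x) = 0

ℤ_11 = {x ∈ ℚ_11 : v_11(x) ≥ 0} and ℤ_11^× = {x ∈ ℤ_11 : v_11(x) = 0}. Here v_11(41/29) = v_11(num) − v_11(den) = 0; compare against these criteria.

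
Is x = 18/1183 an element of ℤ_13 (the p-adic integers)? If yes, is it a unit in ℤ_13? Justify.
x ∉ ℤ_13 (v_13(x) = -2 < 0)

ℤ_13 = {x ∈ ℚ_13 : v_13(x) ≥ 0} and ℤ_13^× = {x ∈ ℤ_13 : v_13(x) = 0}. Here v_13(18/1183) = v_13(num) − v_13(den) = -2; compare against these criteria.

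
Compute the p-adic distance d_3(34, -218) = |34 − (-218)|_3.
d_3(34, -218) = 1/9

Step 1 — x − y = 34 − (-218) = 252. Step 2 — v_3(252) = 2 (factor: 252 = (3^2 · 28); the sign does not affect v_p). Step 3 — |x − y|_3 = 3^{-2} = 1/9.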